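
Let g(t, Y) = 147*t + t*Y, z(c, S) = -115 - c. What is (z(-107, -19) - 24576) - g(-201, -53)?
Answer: -5690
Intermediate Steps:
g(t, Y) = 147*t + Y*t
(z(-107, -19) - 24576) - g(-201, -53) = ((-115 - 1*(-107)) - 24576) - (-201)*(147 - 53) = ((-115 + 107) - 24576) - (-201)*94 = (-8 - 24576) - 1*(-18894) = -24584 + 18894 = -5690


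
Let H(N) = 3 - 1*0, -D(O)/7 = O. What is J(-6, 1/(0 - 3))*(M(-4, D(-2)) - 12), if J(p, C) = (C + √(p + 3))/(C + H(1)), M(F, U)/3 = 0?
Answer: 3/2 - 9*I*√3/2 ≈ 1.5 - 7.7942*I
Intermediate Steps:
D(O) = -7*O
H(N) = 3 (H(N) = 3 + 0 = 3)
M(F, U) = 0 (M(F, U) = 3*0 = 0)
J(p, C) = (C + √(3 + p))/(3 + C) (J(p, C) = (C + √(p + 3))/(C + 3) = (C + √(3 + p))/(3 + C))
J(-6, 1/(0 - 3))*(M(-4, D(-2)) - 12) = ((1/(0 - 3) + √(3 - 6))/(3 + 1/(0 - 3)))*(0 - 12) = ((1/(-3) + √(-3))/(3 + 1/(-3)))*(-12) = ((-⅓ + I*√3)/(3 - ⅓))*(-12) = ((-⅓ + I*√3)/(8/3))*(-12) = (3*(-⅓ + I*√3)/8)*(-12) = (-⅛ + 3*I*√3/8)*(-12) = 3/2 - 9*I*√3/2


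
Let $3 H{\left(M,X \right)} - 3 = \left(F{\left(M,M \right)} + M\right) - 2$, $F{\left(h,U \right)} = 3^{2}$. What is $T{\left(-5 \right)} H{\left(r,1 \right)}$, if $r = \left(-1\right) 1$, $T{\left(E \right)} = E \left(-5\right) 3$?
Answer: $225$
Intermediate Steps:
$F{\left(h,U \right)} = 9$
$T{\left(E \right)} = - 15 E$ ($T{\left(E \right)} = - 5 E 3 = - 15 E$)
$r = -1$
$H{\left(M,X \right)} = \frac{10}{3} + \frac{M}{3}$ ($H{\left(M,X \right)} = 1 + \frac{\left(9 + M\right) - 2}{3} = 1 + \frac{7 + M}{3} = 1 + \left(\frac{7}{3} + \frac{M}{3}\right) = \frac{10}{3} + \frac{M}{3}$)
$T{\left(-5 \right)} H{\left(r,1 \right)} = \left(-15\right) \left(-5\right) \left(\frac{10}{3} + \frac{1}{3} \left(-1\right)\right) = 75 \left(\frac{10}{3} - \frac{1}{3}\right) = 75 \cdot 3 = 225$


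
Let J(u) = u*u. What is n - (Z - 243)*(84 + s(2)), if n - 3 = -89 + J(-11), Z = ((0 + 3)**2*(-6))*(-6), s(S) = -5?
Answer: -6364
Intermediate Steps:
J(u) = u**2
Z = 324 (Z = (3**2*(-6))*(-6) = (9*(-6))*(-6) = -54*(-6) = 324)
n = 35 (n = 3 + (-89 + (-11)**2) = 3 + (-89 + 121) = 3 + 32 = 35)
n - (Z - 243)*(84 + s(2)) = 35 - (324 - 243)*(84 - 5) = 35 - 81*79 = 35 - 1*6399 = 35 - 6399 = -6364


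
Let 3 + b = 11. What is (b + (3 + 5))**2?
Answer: 256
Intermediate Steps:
b = 8 (b = -3 + 11 = 8)
(b + (3 + 5))**2 = (8 + (3 + 5))**2 = (8 + 8)**2 = 16**2 = 256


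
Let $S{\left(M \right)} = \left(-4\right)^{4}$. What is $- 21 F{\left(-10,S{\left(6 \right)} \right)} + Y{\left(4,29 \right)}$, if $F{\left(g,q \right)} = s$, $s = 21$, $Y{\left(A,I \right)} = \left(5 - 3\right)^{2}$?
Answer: $-437$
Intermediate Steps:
$Y{\left(A,I \right)} = 4$ ($Y{\left(A,I \right)} = 2^{2} = 4$)
$S{\left(M \right)} = 256$
$F{\left(g,q \right)} = 21$
$- 21 F{\left(-10,S{\left(6 \right)} \right)} + Y{\left(4,29 \right)} = \left(-21\right) 21 + 4 = -441 + 4 = -437$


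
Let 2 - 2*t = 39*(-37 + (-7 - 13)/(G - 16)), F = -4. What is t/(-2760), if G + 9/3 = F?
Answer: -6491/25392 ≈ -0.25563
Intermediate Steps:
G = -7 (G = -3 - 4 = -7)
t = 32455/46 (t = 1 - 39*(-37 + (-7 - 13)/(-7 - 16))/2 = 1 - 39*(-37 - 20/(-23))/2 = 1 - 39*(-37 - 20*(-1/23))/2 = 1 - 39*(-37 + 20/23)/2 = 1 - 39*(-831)/(2*23) = 1 - ½*(-32409/23) = 1 + 32409/46 = 32455/46 ≈ 705.54)
t/(-2760) = (32455/46)/(-2760) = (32455/46)*(-1/2760) = -6491/25392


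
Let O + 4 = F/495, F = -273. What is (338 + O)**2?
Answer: 3027090361/27225 ≈ 1.1119e+5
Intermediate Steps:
O = -751/165 (O = -4 - 273/495 = -4 - 273*1/495 = -4 - 91/165 = -751/165 ≈ -4.5515)
(338 + O)**2 = (338 - 751/165)**2 = (55019/165)**2 = 3027090361/27225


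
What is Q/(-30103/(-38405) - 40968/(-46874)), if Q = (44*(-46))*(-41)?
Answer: 74693731187240/1492212031 ≈ 50056.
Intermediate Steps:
Q = 82984 (Q = -2024*(-41) = 82984)
Q/(-30103/(-38405) - 40968/(-46874)) = 82984/(-30103/(-38405) - 40968/(-46874)) = 82984/(-30103*(-1/38405) - 40968*(-1/46874)) = 82984/(30103/38405 + 20484/23437) = 82984/(1492212031/900097985) = 82984*(900097985/1492212031) = 74693731187240/1492212031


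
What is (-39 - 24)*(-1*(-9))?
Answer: -567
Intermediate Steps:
(-39 - 24)*(-1*(-9)) = -63*9 = -567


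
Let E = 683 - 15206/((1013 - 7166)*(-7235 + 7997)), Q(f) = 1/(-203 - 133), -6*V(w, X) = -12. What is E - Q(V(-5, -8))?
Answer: 25618667185/37508688 ≈ 683.01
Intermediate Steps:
V(w, X) = 2 (V(w, X) = -⅙*(-12) = 2)
Q(f) = -1/336 (Q(f) = 1/(-336) = -1/336)
E = 1601159722/2344293 (E = 683 - 15206/((-6153*762)) = 683 - 15206/(-4688586) = 683 - 15206*(-1)/4688586 = 683 - 1*(-7603/2344293) = 683 + 7603/2344293 = 1601159722/2344293 ≈ 683.00)
E - Q(V(-5, -8)) = 1601159722/2344293 - 1*(-1/336) = 1601159722/2344293 + 1/336 = 25618667185/37508688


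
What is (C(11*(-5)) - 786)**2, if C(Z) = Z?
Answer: 707281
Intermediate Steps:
(C(11*(-5)) - 786)**2 = (11*(-5) - 786)**2 = (-55 - 786)**2 = (-841)**2 = 707281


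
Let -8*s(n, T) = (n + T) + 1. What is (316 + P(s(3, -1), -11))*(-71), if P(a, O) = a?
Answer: -179275/8 ≈ -22409.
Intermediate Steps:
s(n, T) = -⅛ - T/8 - n/8 (s(n, T) = -((n + T) + 1)/8 = -((T + n) + 1)/8 = -(1 + T + n)/8 = -⅛ - T/8 - n/8)
(316 + P(s(3, -1), -11))*(-71) = (316 + (-⅛ - ⅛*(-1) - ⅛*3))*(-71) = (316 + (-⅛ + ⅛ - 3/8))*(-71) = (316 - 3/8)*(-71) = (2525/8)*(-71) = -179275/8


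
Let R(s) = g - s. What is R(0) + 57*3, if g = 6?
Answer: 177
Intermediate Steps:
R(s) = 6 - s
R(0) + 57*3 = (6 - 1*0) + 57*3 = (6 + 0) + 171 = 6 + 171 = 177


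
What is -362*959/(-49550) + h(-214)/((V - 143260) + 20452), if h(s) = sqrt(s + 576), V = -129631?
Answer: 173579/24775 - sqrt(362)/252439 ≈ 7.0061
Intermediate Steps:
h(s) = sqrt(576 + s)
-362*959/(-49550) + h(-214)/((V - 143260) + 20452) = -362*959/(-49550) + sqrt(576 - 214)/((-129631 - 143260) + 20452) = -347158*(-1/49550) + sqrt(362)/(-272891 + 20452) = 173579/24775 + sqrt(362)/(-252439) = 173579/24775 + sqrt(362)*(-1/252439) = 173579/24775 - sqrt(362)/252439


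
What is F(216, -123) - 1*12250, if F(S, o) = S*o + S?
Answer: -38602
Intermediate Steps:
F(S, o) = S + S*o
F(216, -123) - 1*12250 = 216*(1 - 123) - 1*12250 = 216*(-122) - 12250 = -26352 - 12250 = -38602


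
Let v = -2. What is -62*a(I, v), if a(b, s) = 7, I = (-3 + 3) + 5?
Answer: -434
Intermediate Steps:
I = 5 (I = 0 + 5 = 5)
-62*a(I, v) = -62*7 = -434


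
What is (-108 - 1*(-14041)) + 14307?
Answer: 28240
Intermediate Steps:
(-108 - 1*(-14041)) + 14307 = (-108 + 14041) + 14307 = 13933 + 14307 = 28240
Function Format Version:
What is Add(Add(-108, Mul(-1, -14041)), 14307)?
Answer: 28240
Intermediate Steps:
Add(Add(-108, Mul(-1, -14041)), 14307) = Add(Add(-108, 14041), 14307) = Add(13933, 14307) = 28240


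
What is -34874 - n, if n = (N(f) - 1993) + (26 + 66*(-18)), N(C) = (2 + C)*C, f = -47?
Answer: -33834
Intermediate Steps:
N(C) = C*(2 + C)
n = -1040 (n = (-47*(2 - 47) - 1993) + (26 + 66*(-18)) = (-47*(-45) - 1993) + (26 - 1188) = (2115 - 1993) - 1162 = 122 - 1162 = -1040)
-34874 - n = -34874 - 1*(-1040) = -34874 + 1040 = -33834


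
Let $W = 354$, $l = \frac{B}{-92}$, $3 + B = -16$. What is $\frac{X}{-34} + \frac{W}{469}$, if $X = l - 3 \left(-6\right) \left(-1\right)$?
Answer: $\frac{1875065}{1467032} \approx 1.2781$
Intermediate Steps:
$B = -19$ ($B = -3 - 16 = -19$)
$l = \frac{19}{92}$ ($l = - \frac{19}{-92} = \left(-19\right) \left(- \frac{1}{92}\right) = \frac{19}{92} \approx 0.20652$)
$X = - \frac{1637}{92}$ ($X = \frac{19}{92} - 3 \left(-6\right) \left(-1\right) = \frac{19}{92} - \left(-18\right) \left(-1\right) = \frac{19}{92} - 18 = - \frac{1637}{92} \approx -17.793$)
$\frac{X}{-34} + \frac{W}{469} = - \frac{1637}{92 \left(-34\right)} + \frac{354}{469} = \left(- \frac{1637}{92}\right) \left(- \frac{1}{34}\right) + 354 \cdot \frac{1}{469} = \frac{1637}{3128} + \frac{354}{469} = \frac{1875065}{1467032}$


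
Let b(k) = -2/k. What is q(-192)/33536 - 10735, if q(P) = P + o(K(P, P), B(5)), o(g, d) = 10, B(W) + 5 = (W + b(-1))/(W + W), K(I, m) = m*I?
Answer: -180004571/16768 ≈ -10735.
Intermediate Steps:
K(I, m) = I*m
B(W) = -5 + (2 + W)/(2*W) (B(W) = -5 + (W - 2/(-1))/(W + W) = -5 + (W - 2*(-1))/((2*W)) = -5 + (W + 2)*(1/(2*W)) = -5 + (2 + W)*(1/(2*W)) = -5 + (2 + W)/(2*W))
q(P) = 10 + P (q(P) = P + 10 = 10 + P)
q(-192)/33536 - 10735 = (10 - 192)/33536 - 10735 = -182*1/33536 - 10735 = -91/16768 - 10735 = -180004571/16768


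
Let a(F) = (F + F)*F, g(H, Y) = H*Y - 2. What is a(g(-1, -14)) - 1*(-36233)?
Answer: 36521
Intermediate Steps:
g(H, Y) = -2 + H*Y
a(F) = 2*F² (a(F) = (2*F)*F = 2*F²)
a(g(-1, -14)) - 1*(-36233) = 2*(-2 - 1*(-14))² - 1*(-36233) = 2*(-2 + 14)² + 36233 = 2*12² + 36233 = 2*144 + 36233 = 288 + 36233 = 36521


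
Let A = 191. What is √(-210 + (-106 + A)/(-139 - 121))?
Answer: I*√142181/26 ≈ 14.503*I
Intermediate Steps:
√(-210 + (-106 + A)/(-139 - 121)) = √(-210 + (-106 + 191)/(-139 - 121)) = √(-210 + 85/(-260)) = √(-210 + 85*(-1/260)) = √(-210 - 17/52) = √(-10937/52) = I*√142181/26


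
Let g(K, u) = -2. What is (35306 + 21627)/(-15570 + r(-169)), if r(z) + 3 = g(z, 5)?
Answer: -56933/15575 ≈ -3.6554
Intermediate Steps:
r(z) = -5 (r(z) = -3 - 2 = -5)
(35306 + 21627)/(-15570 + r(-169)) = (35306 + 21627)/(-15570 - 5) = 56933/(-15575) = 56933*(-1/15575) = -56933/15575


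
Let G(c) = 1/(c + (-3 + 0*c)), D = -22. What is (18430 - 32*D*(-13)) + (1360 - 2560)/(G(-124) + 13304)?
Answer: 15676021346/1689607 ≈ 9277.9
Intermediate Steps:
G(c) = 1/(-3 + c) (G(c) = 1/(c + (-3 + 0)) = 1/(c - 3) = 1/(-3 + c))
(18430 - 32*D*(-13)) + (1360 - 2560)/(G(-124) + 13304) = (18430 - 32*(-22)*(-13)) + (1360 - 2560)/(1/(-3 - 124) + 13304) = (18430 + 704*(-13)) - 1200/(1/(-127) + 13304) = (18430 - 9152) - 1200/(-1/127 + 13304) = 9278 - 1200/1689607/127 = 9278 - 1200*127/1689607 = 9278 - 152400/1689607 = 15676021346/1689607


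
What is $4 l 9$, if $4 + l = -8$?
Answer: $-432$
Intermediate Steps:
$l = -12$ ($l = -4 - 8 = -12$)
$4 l 9 = 4 \left(-12\right) 9 = \left(-48\right) 9 = -432$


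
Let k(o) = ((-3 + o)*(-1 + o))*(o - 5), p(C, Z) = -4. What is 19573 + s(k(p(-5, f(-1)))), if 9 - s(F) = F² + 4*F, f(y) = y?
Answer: -78383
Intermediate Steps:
k(o) = (-1 + o)*(-5 + o)*(-3 + o) (k(o) = ((-1 + o)*(-3 + o))*(-5 + o) = (-1 + o)*(-5 + o)*(-3 + o))
s(F) = 9 - F² - 4*F (s(F) = 9 - (F² + 4*F) = 9 + (-F² - 4*F) = 9 - F² - 4*F)
19573 + s(k(p(-5, f(-1)))) = 19573 + (9 - (-15 + (-4)³ - 9*(-4)² + 23*(-4))² - 4*(-15 + (-4)³ - 9*(-4)² + 23*(-4))) = 19573 + (9 - (-15 - 64 - 9*16 - 92)² - 4*(-15 - 64 - 9*16 - 92)) = 19573 + (9 - (-15 - 64 - 144 - 92)² - 4*(-15 - 64 - 144 - 92)) = 19573 + (9 - 1*(-315)² - 4*(-315)) = 19573 + (9 - 1*99225 + 1260) = 19573 + (9 - 99225 + 1260) = 19573 - 97956 = -78383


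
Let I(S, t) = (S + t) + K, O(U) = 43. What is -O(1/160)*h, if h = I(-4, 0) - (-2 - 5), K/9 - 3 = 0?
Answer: -1290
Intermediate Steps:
K = 27 (K = 27 + 9*0 = 27 + 0 = 27)
I(S, t) = 27 + S + t (I(S, t) = (S + t) + 27 = 27 + S + t)
h = 30 (h = (27 - 4 + 0) - (-2 - 5) = 23 - 1*(-7) = 23 + 7 = 30)
-O(1/160)*h = -43*30 = -1*1290 = -1290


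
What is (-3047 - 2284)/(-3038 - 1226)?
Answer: 5331/4264 ≈ 1.2502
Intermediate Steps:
(-3047 - 2284)/(-3038 - 1226) = -5331/(-4264) = -5331*(-1/4264) = 5331/4264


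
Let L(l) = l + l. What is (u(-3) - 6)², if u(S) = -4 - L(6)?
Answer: 484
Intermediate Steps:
L(l) = 2*l
u(S) = -16 (u(S) = -4 - 2*6 = -4 - 1*12 = -4 - 12 = -16)
(u(-3) - 6)² = (-16 - 6)² = (-22)² = 484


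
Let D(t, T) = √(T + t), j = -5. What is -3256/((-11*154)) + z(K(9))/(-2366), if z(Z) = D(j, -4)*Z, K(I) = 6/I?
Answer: 148/77 - I/1183 ≈ 1.9221 - 0.00084531*I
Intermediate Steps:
z(Z) = 3*I*Z (z(Z) = √(-4 - 5)*Z = √(-9)*Z = (3*I)*Z = 3*I*Z)
-3256/((-11*154)) + z(K(9))/(-2366) = -3256/((-11*154)) + (3*I*(6/9))/(-2366) = -3256/(-1694) + (3*I*(6*(⅑)))*(-1/2366) = -3256*(-1/1694) + (3*I*(⅔))*(-1/2366) = 148/77 + (2*I)*(-1/2366) = 148/77 - I/1183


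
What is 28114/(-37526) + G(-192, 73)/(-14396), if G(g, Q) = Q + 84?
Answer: -205310363/270112148 ≈ -0.76009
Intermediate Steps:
G(g, Q) = 84 + Q
28114/(-37526) + G(-192, 73)/(-14396) = 28114/(-37526) + (84 + 73)/(-14396) = 28114*(-1/37526) + 157*(-1/14396) = -14057/18763 - 157/14396 = -205310363/270112148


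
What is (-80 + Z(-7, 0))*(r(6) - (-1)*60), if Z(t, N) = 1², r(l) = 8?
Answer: -5372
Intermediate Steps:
Z(t, N) = 1
(-80 + Z(-7, 0))*(r(6) - (-1)*60) = (-80 + 1)*(8 - (-1)*60) = -79*(8 - 1*(-60)) = -79*(8 + 60) = -79*68 = -5372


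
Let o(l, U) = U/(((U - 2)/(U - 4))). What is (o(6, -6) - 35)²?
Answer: 7225/4 ≈ 1806.3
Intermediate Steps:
o(l, U) = U*(-4 + U)/(-2 + U) (o(l, U) = U/(((-2 + U)/(-4 + U))) = U*((-4 + U)/(-2 + U)) = U*(-4 + U)/(-2 + U))
(o(6, -6) - 35)² = (-6*(-4 - 6)/(-2 - 6) - 35)² = (-6*(-10)/(-8) - 35)² = (-6*(-⅛)*(-10) - 35)² = (-15/2 - 35)² = (-85/2)² = 7225/4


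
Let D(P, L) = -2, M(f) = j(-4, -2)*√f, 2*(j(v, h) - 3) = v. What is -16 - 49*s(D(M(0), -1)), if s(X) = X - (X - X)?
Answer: 82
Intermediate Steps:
j(v, h) = 3 + v/2
M(f) = √f (M(f) = (3 + (½)*(-4))*√f = (3 - 2)*√f = 1*√f = √f)
s(X) = X (s(X) = X - 1*0 = X + 0 = X)
-16 - 49*s(D(M(0), -1)) = -16 - 49*(-2) = -16 + 98 = 82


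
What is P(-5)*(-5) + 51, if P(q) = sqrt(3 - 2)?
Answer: 46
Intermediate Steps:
P(q) = 1 (P(q) = sqrt(1) = 1)
P(-5)*(-5) + 51 = 1*(-5) + 51 = -5 + 51 = 46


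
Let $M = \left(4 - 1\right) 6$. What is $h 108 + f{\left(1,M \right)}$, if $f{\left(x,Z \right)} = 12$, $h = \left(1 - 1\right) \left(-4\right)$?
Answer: $12$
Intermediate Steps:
$M = 18$ ($M = 3 \cdot 6 = 18$)
$h = 0$ ($h = 0 \left(-4\right) = 0$)
$h 108 + f{\left(1,M \right)} = 0 \cdot 108 + 12 = 0 + 12 = 12$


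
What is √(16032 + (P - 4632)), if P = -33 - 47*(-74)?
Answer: √14845 ≈ 121.84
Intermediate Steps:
P = 3445 (P = -33 + 3478 = 3445)
√(16032 + (P - 4632)) = √(16032 + (3445 - 4632)) = √(16032 - 1187) = √14845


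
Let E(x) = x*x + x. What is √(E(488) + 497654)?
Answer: √736286 ≈ 858.07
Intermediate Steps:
E(x) = x + x² (E(x) = x² + x = x + x²)
√(E(488) + 497654) = √(488*(1 + 488) + 497654) = √(488*489 + 497654) = √(238632 + 497654) = √736286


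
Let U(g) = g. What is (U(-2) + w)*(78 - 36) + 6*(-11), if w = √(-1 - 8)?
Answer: -150 + 126*I ≈ -150.0 + 126.0*I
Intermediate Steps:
w = 3*I (w = √(-9) = 3*I ≈ 3.0*I)
(U(-2) + w)*(78 - 36) + 6*(-11) = (-2 + 3*I)*(78 - 36) + 6*(-11) = (-2 + 3*I)*42 - 66 = (-84 + 126*I) - 66 = -150 + 126*I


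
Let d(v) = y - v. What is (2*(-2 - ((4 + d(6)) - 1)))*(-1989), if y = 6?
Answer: 19890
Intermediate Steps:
d(v) = 6 - v
(2*(-2 - ((4 + d(6)) - 1)))*(-1989) = (2*(-2 - ((4 + (6 - 1*6)) - 1)))*(-1989) = (2*(-2 - ((4 + (6 - 6)) - 1)))*(-1989) = (2*(-2 - ((4 + 0) - 1)))*(-1989) = (2*(-2 - (4 - 1)))*(-1989) = (2*(-2 - 1*3))*(-1989) = (2*(-2 - 3))*(-1989) = (2*(-5))*(-1989) = -10*(-1989) = 19890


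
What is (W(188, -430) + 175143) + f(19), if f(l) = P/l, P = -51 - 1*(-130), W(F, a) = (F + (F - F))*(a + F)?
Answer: 2463372/19 ≈ 1.2965e+5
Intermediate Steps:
W(F, a) = F*(F + a) (W(F, a) = (F + 0)*(F + a) = F*(F + a))
P = 79 (P = -51 + 130 = 79)
f(l) = 79/l
(W(188, -430) + 175143) + f(19) = (188*(188 - 430) + 175143) + 79/19 = (188*(-242) + 175143) + 79*(1/19) = (-45496 + 175143) + 79/19 = 129647 + 79/19 = 2463372/19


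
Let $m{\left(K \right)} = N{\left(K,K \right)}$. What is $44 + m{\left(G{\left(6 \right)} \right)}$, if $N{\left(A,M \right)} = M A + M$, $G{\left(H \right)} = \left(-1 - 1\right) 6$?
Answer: $176$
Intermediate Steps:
$G{\left(H \right)} = -12$ ($G{\left(H \right)} = \left(-2\right) 6 = -12$)
$N{\left(A,M \right)} = M + A M$ ($N{\left(A,M \right)} = A M + M = M + A M$)
$m{\left(K \right)} = K \left(1 + K\right)$
$44 + m{\left(G{\left(6 \right)} \right)} = 44 - 12 \left(1 - 12\right) = 44 - -132 = 44 + 132 = 176$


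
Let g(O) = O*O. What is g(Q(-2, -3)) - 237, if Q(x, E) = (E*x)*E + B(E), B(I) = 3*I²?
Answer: -156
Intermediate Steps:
Q(x, E) = 3*E² + x*E² (Q(x, E) = (E*x)*E + 3*E² = x*E² + 3*E² = 3*E² + x*E²)
g(O) = O²
g(Q(-2, -3)) - 237 = ((-3)²*(3 - 2))² - 237 = (9*1)² - 237 = 9² - 237 = 81 - 237 = -156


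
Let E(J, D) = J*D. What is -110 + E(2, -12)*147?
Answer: -3638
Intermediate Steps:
E(J, D) = D*J
-110 + E(2, -12)*147 = -110 - 12*2*147 = -110 - 24*147 = -110 - 3528 = -3638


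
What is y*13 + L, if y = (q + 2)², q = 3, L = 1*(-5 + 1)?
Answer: 321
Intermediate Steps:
L = -4 (L = 1*(-4) = -4)
y = 25 (y = (3 + 2)² = 5² = 25)
y*13 + L = 25*13 - 4 = 325 - 4 = 321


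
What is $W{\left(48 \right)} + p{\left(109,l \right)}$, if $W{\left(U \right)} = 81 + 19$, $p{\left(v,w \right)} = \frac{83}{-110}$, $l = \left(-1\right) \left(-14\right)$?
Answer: $\frac{10917}{110} \approx 99.245$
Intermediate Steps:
$l = 14$
$p{\left(v,w \right)} = - \frac{83}{110}$ ($p{\left(v,w \right)} = 83 \left(- \frac{1}{110}\right) = - \frac{83}{110}$)
$W{\left(U \right)} = 100$
$W{\left(48 \right)} + p{\left(109,l \right)} = 100 - \frac{83}{110} = \frac{10917}{110}$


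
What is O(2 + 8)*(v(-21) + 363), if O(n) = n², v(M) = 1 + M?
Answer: 34300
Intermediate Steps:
O(2 + 8)*(v(-21) + 363) = (2 + 8)²*((1 - 21) + 363) = 10²*(-20 + 363) = 100*343 = 34300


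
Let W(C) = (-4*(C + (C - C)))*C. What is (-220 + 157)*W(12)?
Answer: 36288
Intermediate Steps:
W(C) = -4*C² (W(C) = (-4*(C + 0))*C = (-4*C)*C = -4*C²)
(-220 + 157)*W(12) = (-220 + 157)*(-4*12²) = -(-252)*144 = -63*(-576) = 36288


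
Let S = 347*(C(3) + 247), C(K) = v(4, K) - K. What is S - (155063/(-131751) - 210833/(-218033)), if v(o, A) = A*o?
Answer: 2551799907027952/28726065783 ≈ 88832.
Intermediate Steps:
C(K) = 3*K (C(K) = K*4 - K = 4*K - K = 3*K)
S = 88832 (S = 347*(3*3 + 247) = 347*(9 + 247) = 347*256 = 88832)
S - (155063/(-131751) - 210833/(-218033)) = 88832 - (155063/(-131751) - 210833/(-218033)) = 88832 - (155063*(-1/131751) - 210833*(-1/218033)) = 88832 - (-155063/131751 + 210833/218033) = 88832 - 1*(-6031392496/28726065783) = 88832 + 6031392496/28726065783 = 2551799907027952/28726065783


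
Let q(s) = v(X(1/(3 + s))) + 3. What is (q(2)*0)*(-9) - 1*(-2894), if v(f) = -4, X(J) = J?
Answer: 2894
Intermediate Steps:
q(s) = -1 (q(s) = -4 + 3 = -1)
(q(2)*0)*(-9) - 1*(-2894) = -1*0*(-9) - 1*(-2894) = 0*(-9) + 2894 = 0 + 2894 = 2894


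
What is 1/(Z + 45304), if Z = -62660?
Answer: -1/17356 ≈ -5.7617e-5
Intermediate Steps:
1/(Z + 45304) = 1/(-62660 + 45304) = 1/(-17356) = -1/17356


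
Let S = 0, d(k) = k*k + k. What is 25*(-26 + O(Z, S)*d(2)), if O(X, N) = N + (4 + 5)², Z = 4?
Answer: 11500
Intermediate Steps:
d(k) = k + k² (d(k) = k² + k = k + k²)
O(X, N) = 81 + N (O(X, N) = N + 9² = N + 81 = 81 + N)
25*(-26 + O(Z, S)*d(2)) = 25*(-26 + (81 + 0)*(2*(1 + 2))) = 25*(-26 + 81*(2*3)) = 25*(-26 + 81*6) = 25*(-26 + 486) = 25*460 = 11500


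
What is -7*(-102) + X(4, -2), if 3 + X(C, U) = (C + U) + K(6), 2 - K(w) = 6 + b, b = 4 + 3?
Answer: 702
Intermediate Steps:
b = 7
K(w) = -11 (K(w) = 2 - (6 + 7) = 2 - 1*13 = 2 - 13 = -11)
X(C, U) = -14 + C + U (X(C, U) = -3 + ((C + U) - 11) = -3 + (-11 + C + U) = -14 + C + U)
-7*(-102) + X(4, -2) = -7*(-102) + (-14 + 4 - 2) = 714 - 12 = 702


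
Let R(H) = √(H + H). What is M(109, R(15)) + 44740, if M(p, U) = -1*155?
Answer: 44585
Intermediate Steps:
R(H) = √2*√H (R(H) = √(2*H) = √2*√H)
M(p, U) = -155
M(109, R(15)) + 44740 = -155 + 44740 = 44585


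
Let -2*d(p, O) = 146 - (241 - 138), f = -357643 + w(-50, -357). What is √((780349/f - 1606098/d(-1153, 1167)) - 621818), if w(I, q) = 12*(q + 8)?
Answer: 5*I*√5297724750972247257/15558733 ≈ 739.67*I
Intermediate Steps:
w(I, q) = 96 + 12*q (w(I, q) = 12*(8 + q) = 96 + 12*q)
f = -361831 (f = -357643 + (96 + 12*(-357)) = -357643 + (96 - 4284) = -357643 - 4188 = -361831)
d(p, O) = -43/2 (d(p, O) = -(146 - (241 - 138))/2 = -(146 - 1*103)/2 = -(146 - 103)/2 = -½*43 = -43/2)
√((780349/f - 1606098/d(-1153, 1167)) - 621818) = √((780349/(-361831) - 1606098/(-43/2)) - 621818) = √((780349*(-1/361831) - 1606098*(-2/43)) - 621818) = √((-780349/361831 + 3212196/43) - 621818) = √(1162238535869/15558733 - 621818) = √(-8512461700725/15558733) = 5*I*√5297724750972247257/15558733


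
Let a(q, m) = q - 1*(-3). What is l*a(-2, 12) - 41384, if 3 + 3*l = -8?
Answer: -124163/3 ≈ -41388.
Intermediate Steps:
a(q, m) = 3 + q (a(q, m) = q + 3 = 3 + q)
l = -11/3 (l = -1 + (⅓)*(-8) = -1 - 8/3 = -11/3 ≈ -3.6667)
l*a(-2, 12) - 41384 = -11*(3 - 2)/3 - 41384 = -11/3*1 - 41384 = -11/3 - 41384 = -124163/3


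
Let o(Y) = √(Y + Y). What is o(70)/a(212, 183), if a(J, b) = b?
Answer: 2*√35/183 ≈ 0.064657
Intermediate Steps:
o(Y) = √2*√Y (o(Y) = √(2*Y) = √2*√Y)
o(70)/a(212, 183) = (√2*√70)/183 = (2*√35)*(1/183) = 2*√35/183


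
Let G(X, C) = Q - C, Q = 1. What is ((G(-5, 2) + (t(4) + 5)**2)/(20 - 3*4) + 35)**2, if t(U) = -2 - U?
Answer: 1225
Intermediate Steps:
G(X, C) = 1 - C
((G(-5, 2) + (t(4) + 5)**2)/(20 - 3*4) + 35)**2 = (((1 - 1*2) + ((-2 - 1*4) + 5)**2)/(20 - 3*4) + 35)**2 = (((1 - 2) + ((-2 - 4) + 5)**2)/(20 - 12) + 35)**2 = ((-1 + (-6 + 5)**2)/8 + 35)**2 = ((-1 + (-1)**2)*(1/8) + 35)**2 = ((-1 + 1)*(1/8) + 35)**2 = (0*(1/8) + 35)**2 = (0 + 35)**2 = 35**2 = 1225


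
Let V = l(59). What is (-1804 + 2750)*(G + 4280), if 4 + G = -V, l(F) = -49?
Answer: 4091450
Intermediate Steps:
V = -49
G = 45 (G = -4 - 1*(-49) = -4 + 49 = 45)
(-1804 + 2750)*(G + 4280) = (-1804 + 2750)*(45 + 4280) = 946*4325 = 4091450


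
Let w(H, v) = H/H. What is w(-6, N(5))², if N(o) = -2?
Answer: 1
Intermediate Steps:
w(H, v) = 1
w(-6, N(5))² = 1² = 1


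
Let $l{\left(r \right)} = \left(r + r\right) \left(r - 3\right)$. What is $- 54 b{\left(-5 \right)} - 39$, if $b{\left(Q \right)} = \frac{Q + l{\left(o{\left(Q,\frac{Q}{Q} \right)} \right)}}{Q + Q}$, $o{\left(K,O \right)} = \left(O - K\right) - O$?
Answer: $42$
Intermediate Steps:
$o{\left(K,O \right)} = - K$
$l{\left(r \right)} = 2 r \left(-3 + r\right)$
$b{\left(Q \right)} = \frac{Q - 2 Q \left(-3 - Q\right)}{2 Q}$ ($b{\left(Q \right)} = \frac{Q + 2 \left(- Q\right) \left(-3 - Q\right)}{Q + Q} = \frac{Q - 2 Q \left(-3 - Q\right)}{2 Q}$)
$- 54 b{\left(-5 \right)} - 39 = - 54 \left(\frac{7}{2} - 5\right) - 39 = \left(-54\right) \left(- \frac{3}{2}\right) - 39 = 81 - 39 = 42$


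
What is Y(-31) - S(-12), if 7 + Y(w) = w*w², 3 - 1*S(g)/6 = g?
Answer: -29888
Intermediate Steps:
S(g) = 18 - 6*g
Y(w) = -7 + w³ (Y(w) = -7 + w*w² = -7 + w³)
Y(-31) - S(-12) = (-7 + (-31)³) - (18 - 6*(-12)) = (-7 - 29791) - (18 + 72) = -29798 - 1*90 = -29798 - 90 = -29888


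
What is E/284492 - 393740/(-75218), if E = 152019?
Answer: 4748094047/823035356 ≈ 5.7690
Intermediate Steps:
E/284492 - 393740/(-75218) = 152019/284492 - 393740/(-75218) = 152019*(1/284492) - 393740*(-1/75218) = 152019/284492 + 196870/37609 = 4748094047/823035356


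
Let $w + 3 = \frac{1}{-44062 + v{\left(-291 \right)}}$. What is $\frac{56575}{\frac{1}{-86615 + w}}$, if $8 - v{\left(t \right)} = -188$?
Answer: $- \frac{214961532067675}{43866} \approx -4.9004 \cdot 10^{9}$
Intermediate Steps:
$v{\left(t \right)} = 196$ ($v{\left(t \right)} = 8 - -188 = 8 + 188 = 196$)
$w = - \frac{131599}{43866}$ ($w = -3 + \frac{1}{-44062 + 196} = -3 + \frac{1}{-43866} = -3 - \frac{1}{43866} = - \frac{131599}{43866} \approx -3.0$)
$\frac{56575}{\frac{1}{-86615 + w}} = \frac{56575}{\frac{1}{-86615 - \frac{131599}{43866}}} = \frac{56575}{\frac{1}{- \frac{3799585189}{43866}}} = \frac{56575}{- \frac{43866}{3799585189}} = 56575 \left(- \frac{3799585189}{43866}\right) = - \frac{214961532067675}{43866}$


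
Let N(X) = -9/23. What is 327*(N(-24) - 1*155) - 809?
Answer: -1187305/23 ≈ -51622.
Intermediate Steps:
N(X) = -9/23 (N(X) = -9*1/23 = -9/23)
327*(N(-24) - 1*155) - 809 = 327*(-9/23 - 1*155) - 809 = 327*(-9/23 - 155) - 809 = 327*(-3574/23) - 809 = -1168698/23 - 809 = -1187305/23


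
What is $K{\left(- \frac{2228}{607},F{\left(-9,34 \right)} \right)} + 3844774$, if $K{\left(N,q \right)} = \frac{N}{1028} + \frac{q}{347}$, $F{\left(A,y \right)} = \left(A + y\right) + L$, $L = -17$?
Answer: $\frac{208123973086135}{54131653} \approx 3.8448 \cdot 10^{6}$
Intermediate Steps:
$F{\left(A,y \right)} = -17 + A + y$ ($F{\left(A,y \right)} = \left(A + y\right) - 17 = -17 + A + y$)
$K{\left(N,q \right)} = \frac{q}{347} + \frac{N}{1028}$ ($K{\left(N,q \right)} = N \frac{1}{1028} + q \frac{1}{347} = \frac{N}{1028} + \frac{q}{347} = \frac{q}{347} + \frac{N}{1028}$)
$K{\left(- \frac{2228}{607},F{\left(-9,34 \right)} \right)} + 3844774 = \left(\frac{-17 - 9 + 34}{347} + \frac{\left(-2228\right) \frac{1}{607}}{1028}\right) + 3844774 = \left(\frac{1}{347} \cdot 8 + \frac{\left(-2228\right) \frac{1}{607}}{1028}\right) + 3844774 = \left(\frac{8}{347} + \frac{1}{1028} \left(- \frac{2228}{607}\right)\right) + 3844774 = \left(\frac{8}{347} - \frac{557}{155999}\right) + 3844774 = \frac{1054713}{54131653} + 3844774 = \frac{208123973086135}{54131653}$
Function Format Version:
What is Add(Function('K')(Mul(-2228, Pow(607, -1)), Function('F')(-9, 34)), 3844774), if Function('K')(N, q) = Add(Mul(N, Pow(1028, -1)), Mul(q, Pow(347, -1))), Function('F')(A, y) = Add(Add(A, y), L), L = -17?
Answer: Rational(208123973086135, 54131653) ≈ 3.8448e+6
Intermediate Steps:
Function('F')(A, y) = Add(-17, A, y) (Function('F')(A, y) = Add(Add(A, y), -17) = Add(-17, A, y))
Function('K')(N, q) = Add(Mul(Rational(1, 347), q), Mul(Rational(1, 1028), N)) (Function('K')(N, q) = Add(Mul(N, Rational(1, 1028)), Mul(q, Rational(1, 347))) = Add(Mul(Rational(1, 1028), N), Mul(Rational(1, 347), q)) = Add(Mul(Rational(1, 347), q), Mul(Rational(1, 1028), N)))
Add(Function('K')(Mul(-2228, Pow(607, -1)), Function('F')(-9, 34)), 3844774) = Add(Add(Mul(Rational(1, 347), Add(-17, -9, 34)), Mul(Rational(1, 1028), Mul(-2228, Pow(607, -1)))), 3844774) = Add(Add(Mul(Rational(1, 347), 8), Mul(Rational(1, 1028), Mul(-2228, Rational(1, 607)))), 3844774) = Add(Add(Rational(8, 347), Mul(Rational(1, 1028), Rational(-2228, 607))), 3844774) = Add(Add(Rational(8, 347), Rational(-557, 155999)), 3844774) = Add(Rational(1054713, 54131653), 3844774) = Rational(208123973086135, 54131653)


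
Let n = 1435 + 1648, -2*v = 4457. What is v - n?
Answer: -10623/2 ≈ -5311.5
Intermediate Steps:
v = -4457/2 (v = -½*4457 = -4457/2 ≈ -2228.5)
n = 3083
v - n = -4457/2 - 1*3083 = -4457/2 - 3083 = -10623/2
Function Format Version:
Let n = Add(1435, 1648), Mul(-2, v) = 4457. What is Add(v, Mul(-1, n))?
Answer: Rational(-10623, 2) ≈ -5311.5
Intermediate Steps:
v = Rational(-4457, 2) (v = Mul(Rational(-1, 2), 4457) = Rational(-4457, 2) ≈ -2228.5)
n = 3083
Add(v, Mul(-1, n)) = Add(Rational(-4457, 2), Mul(-1, 3083)) = Add(Rational(-4457, 2), -3083) = Rational(-10623, 2)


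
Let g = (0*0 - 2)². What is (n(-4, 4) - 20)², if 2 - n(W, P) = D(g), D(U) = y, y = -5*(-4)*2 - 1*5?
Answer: 2809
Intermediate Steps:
y = 35 (y = 20*2 - 5 = 40 - 5 = 35)
g = 4 (g = (0 - 2)² = (-2)² = 4)
D(U) = 35
n(W, P) = -33 (n(W, P) = 2 - 1*35 = 2 - 35 = -33)
(n(-4, 4) - 20)² = (-33 - 20)² = (-53)² = 2809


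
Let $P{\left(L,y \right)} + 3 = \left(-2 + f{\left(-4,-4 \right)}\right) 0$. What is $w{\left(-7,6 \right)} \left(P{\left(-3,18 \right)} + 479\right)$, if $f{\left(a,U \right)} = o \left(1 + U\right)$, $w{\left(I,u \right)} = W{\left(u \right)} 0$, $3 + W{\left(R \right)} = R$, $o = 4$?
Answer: $0$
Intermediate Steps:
$W{\left(R \right)} = -3 + R$
$w{\left(I,u \right)} = 0$ ($w{\left(I,u \right)} = \left(-3 + u\right) 0 = 0$)
$f{\left(a,U \right)} = 4 + 4 U$ ($f{\left(a,U \right)} = 4 \left(1 + U\right) = 4 + 4 U$)
$P{\left(L,y \right)} = -3$ ($P{\left(L,y \right)} = -3 + \left(-2 + \left(4 + 4 \left(-4\right)\right)\right) 0 = -3 + \left(-2 + \left(4 - 16\right)\right) 0 = -3 + \left(-2 - 12\right) 0 = -3 - 0 = -3 + 0 = -3$)
$w{\left(-7,6 \right)} \left(P{\left(-3,18 \right)} + 479\right) = 0 \left(-3 + 479\right) = 0 \cdot 476 = 0$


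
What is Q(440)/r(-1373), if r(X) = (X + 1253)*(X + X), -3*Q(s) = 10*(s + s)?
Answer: -110/12357 ≈ -0.0089018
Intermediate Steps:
Q(s) = -20*s/3 (Q(s) = -10*(s + s)/3 = -10*2*s/3 = -20*s/3)
r(X) = 2*X*(1253 + X) (r(X) = (1253 + X)*(2*X) = 2*X*(1253 + X))
Q(440)/r(-1373) = (-20/3*440)/((2*(-1373)*(1253 - 1373))) = -8800/(3*(2*(-1373)*(-120))) = -8800/3/329520 = -8800/3*1/329520 = -110/12357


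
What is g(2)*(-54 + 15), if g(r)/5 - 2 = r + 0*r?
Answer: -780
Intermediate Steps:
g(r) = 10 + 5*r (g(r) = 10 + 5*(r + 0*r) = 10 + 5*(r + 0) = 10 + 5*r)
g(2)*(-54 + 15) = (10 + 5*2)*(-54 + 15) = (10 + 10)*(-39) = 20*(-39) = -780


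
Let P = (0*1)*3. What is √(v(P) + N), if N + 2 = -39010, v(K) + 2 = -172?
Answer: 3*I*√4354 ≈ 197.95*I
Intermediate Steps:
P = 0 (P = 0*3 = 0)
v(K) = -174 (v(K) = -2 - 172 = -174)
N = -39012 (N = -2 - 39010 = -39012)
√(v(P) + N) = √(-174 - 39012) = √(-39186) = 3*I*√4354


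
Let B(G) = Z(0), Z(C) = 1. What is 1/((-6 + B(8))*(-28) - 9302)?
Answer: -1/9162 ≈ -0.00010915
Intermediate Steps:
B(G) = 1
1/((-6 + B(8))*(-28) - 9302) = 1/((-6 + 1)*(-28) - 9302) = 1/(-5*(-28) - 9302) = 1/(140 - 9302) = 1/(-9162) = -1/9162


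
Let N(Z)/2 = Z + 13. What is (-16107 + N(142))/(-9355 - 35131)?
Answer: 15797/44486 ≈ 0.35510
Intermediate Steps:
N(Z) = 26 + 2*Z (N(Z) = 2*(Z + 13) = 2*(13 + Z) = 26 + 2*Z)
(-16107 + N(142))/(-9355 - 35131) = (-16107 + (26 + 2*142))/(-9355 - 35131) = (-16107 + (26 + 284))/(-44486) = (-16107 + 310)*(-1/44486) = -15797*(-1/44486) = 15797/44486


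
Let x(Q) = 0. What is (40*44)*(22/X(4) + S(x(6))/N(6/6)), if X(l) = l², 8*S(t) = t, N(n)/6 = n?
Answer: 2420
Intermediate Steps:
N(n) = 6*n
S(t) = t/8
(40*44)*(22/X(4) + S(x(6))/N(6/6)) = (40*44)*(22/(4²) + ((⅛)*0)/((6*(6/6)))) = 1760*(22/16 + 0/((6*(6*(⅙))))) = 1760*(22*(1/16) + 0/((6*1))) = 1760*(11/8 + 0/6) = 1760*(11/8 + 0*(⅙)) = 1760*(11/8 + 0) = 1760*(11/8) = 2420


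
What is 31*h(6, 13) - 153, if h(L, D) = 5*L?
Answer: 777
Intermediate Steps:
31*h(6, 13) - 153 = 31*(5*6) - 153 = 31*30 - 153 = 930 - 153 = 777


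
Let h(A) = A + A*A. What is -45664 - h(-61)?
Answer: -49324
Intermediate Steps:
h(A) = A + A**2
-45664 - h(-61) = -45664 - (-61)*(1 - 61) = -45664 - (-61)*(-60) = -45664 - 1*3660 = -45664 - 3660 = -49324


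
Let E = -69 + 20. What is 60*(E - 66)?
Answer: -6900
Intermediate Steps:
E = -49
60*(E - 66) = 60*(-49 - 66) = 60*(-115) = -6900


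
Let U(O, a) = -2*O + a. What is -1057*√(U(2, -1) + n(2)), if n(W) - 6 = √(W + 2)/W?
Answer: -1057*√2 ≈ -1494.8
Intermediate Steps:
U(O, a) = a - 2*O
n(W) = 6 + √(2 + W)/W (n(W) = 6 + √(W + 2)/W = 6 + √(2 + W)/W)
-1057*√(U(2, -1) + n(2)) = -1057*√((-1 - 2*2) + (6 + √(2 + 2)/2)) = -1057*√((-1 - 4) + (6 + √4/2)) = -1057*√(-5 + (6 + (½)*2)) = -1057*√(-5 + (6 + 1)) = -1057*√(-5 + 7) = -1057*√2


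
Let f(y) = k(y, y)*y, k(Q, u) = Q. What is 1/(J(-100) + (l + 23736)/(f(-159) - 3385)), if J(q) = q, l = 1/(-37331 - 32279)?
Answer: -1524180560/150765793041 ≈ -0.010110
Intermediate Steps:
l = -1/69610 (l = 1/(-69610) = -1/69610 ≈ -1.4366e-5)
f(y) = y² (f(y) = y*y = y²)
1/(J(-100) + (l + 23736)/(f(-159) - 3385)) = 1/(-100 + (-1/69610 + 23736)/((-159)² - 3385)) = 1/(-100 + 1652262959/(69610*(25281 - 3385))) = 1/(-100 + (1652262959/69610)/21896) = 1/(-100 + (1652262959/69610)*(1/21896)) = 1/(-100 + 1652262959/1524180560) = 1/(-150765793041/1524180560) = -1524180560/150765793041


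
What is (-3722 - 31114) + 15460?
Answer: -19376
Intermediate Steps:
(-3722 - 31114) + 15460 = -34836 + 15460 = -19376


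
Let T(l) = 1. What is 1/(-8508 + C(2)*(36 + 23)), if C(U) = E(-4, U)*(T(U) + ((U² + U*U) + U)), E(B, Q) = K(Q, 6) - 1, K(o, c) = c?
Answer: -1/5263 ≈ -0.00019001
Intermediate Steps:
E(B, Q) = 5 (E(B, Q) = 6 - 1 = 5)
C(U) = 5 + 5*U + 10*U² (C(U) = 5*(1 + ((U² + U*U) + U)) = 5*(1 + ((U² + U²) + U)) = 5*(1 + (2*U² + U)) = 5*(1 + (U + 2*U²)) = 5*(1 + U + 2*U²) = 5 + 5*U + 10*U²)
1/(-8508 + C(2)*(36 + 23)) = 1/(-8508 + (5 + 5*2 + 10*2²)*(36 + 23)) = 1/(-8508 + (5 + 10 + 10*4)*59) = 1/(-8508 + (5 + 10 + 40)*59) = 1/(-8508 + 55*59) = 1/(-8508 + 3245) = 1/(-5263) = -1/5263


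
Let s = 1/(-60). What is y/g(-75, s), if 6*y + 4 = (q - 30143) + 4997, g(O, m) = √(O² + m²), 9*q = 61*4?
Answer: -2261060*√20250001/182250009 ≈ -55.829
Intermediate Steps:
q = 244/9 (q = (61*4)/9 = (⅑)*244 = 244/9 ≈ 27.111)
s = -1/60 ≈ -0.016667
y = -113053/27 (y = -⅔ + ((244/9 - 30143) + 4997)/6 = -⅔ + (-271043/9 + 4997)/6 = -⅔ + (⅙)*(-226070/9) = -⅔ - 113035/27 = -113053/27 ≈ -4187.1)
y/g(-75, s) = -113053/(27*√((-75)² + (-1/60)²)) = -113053/(27*√(5625 + 1/3600)) = -113053*60*√20250001/20250001/27 = -2261060*√20250001/182250009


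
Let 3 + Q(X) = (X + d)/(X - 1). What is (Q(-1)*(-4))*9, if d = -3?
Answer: 36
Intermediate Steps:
Q(X) = -3 + (-3 + X)/(-1 + X) (Q(X) = -3 + (X - 3)/(X - 1) = -3 + (-3 + X)/(-1 + X))
(Q(-1)*(-4))*9 = (-2*(-1)/(-1 - 1)*(-4))*9 = (-2*(-1)/(-2)*(-4))*9 = (-2*(-1)*(-½)*(-4))*9 = -1*(-4)*9 = 4*9 = 36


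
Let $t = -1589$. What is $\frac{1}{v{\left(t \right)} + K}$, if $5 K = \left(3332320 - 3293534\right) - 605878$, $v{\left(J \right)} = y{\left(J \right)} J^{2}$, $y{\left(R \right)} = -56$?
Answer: $- \frac{5}{707544972} \approx -7.0667 \cdot 10^{-9}$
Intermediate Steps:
$v{\left(J \right)} = - 56 J^{2}$
$K = - \frac{567092}{5}$ ($K = \frac{\left(3332320 - 3293534\right) - 605878}{5} = \frac{38786 - 605878}{5} = \frac{1}{5} \left(-567092\right) = - \frac{567092}{5} \approx -1.1342 \cdot 10^{5}$)
$\frac{1}{v{\left(t \right)} + K} = \frac{1}{- 56 \left(-1589\right)^{2} - \frac{567092}{5}} = \frac{1}{\left(-56\right) 2524921 - \frac{567092}{5}} = \frac{1}{-141395576 - \frac{567092}{5}} = \frac{1}{- \frac{707544972}{5}} = - \frac{5}{707544972}$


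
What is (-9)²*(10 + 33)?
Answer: 3483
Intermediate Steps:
(-9)²*(10 + 33) = 81*43 = 3483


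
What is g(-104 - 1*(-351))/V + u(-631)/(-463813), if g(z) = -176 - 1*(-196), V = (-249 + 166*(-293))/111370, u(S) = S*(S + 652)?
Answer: -147492753509/3239203733 ≈ -45.534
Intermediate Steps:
u(S) = S*(652 + S)
V = -48887/111370 (V = (-249 - 48638)*(1/111370) = -48887*1/111370 = -48887/111370 ≈ -0.43896)
g(z) = 20 (g(z) = -176 + 196 = 20)
g(-104 - 1*(-351))/V + u(-631)/(-463813) = 20/(-48887/111370) - 631*(652 - 631)/(-463813) = 20*(-111370/48887) - 631*21*(-1/463813) = -2227400/48887 - 13251*(-1/463813) = -2227400/48887 + 1893/66259 = -147492753509/3239203733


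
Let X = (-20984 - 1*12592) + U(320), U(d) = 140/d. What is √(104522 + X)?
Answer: 3*√126127/4 ≈ 266.36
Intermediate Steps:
X = -537209/16 (X = (-20984 - 1*12592) + 140/320 = (-20984 - 12592) + 140*(1/320) = -33576 + 7/16 = -537209/16 ≈ -33576.)
√(104522 + X) = √(104522 - 537209/16) = √(1135143/16) = 3*√126127/4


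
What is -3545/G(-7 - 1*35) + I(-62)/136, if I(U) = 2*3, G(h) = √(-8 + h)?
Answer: 3/68 + 709*I*√2/2 ≈ 0.044118 + 501.34*I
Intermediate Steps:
I(U) = 6
-3545/G(-7 - 1*35) + I(-62)/136 = -3545/√(-8 + (-7 - 1*35)) + 6/136 = -3545/√(-8 + (-7 - 35)) + 6*(1/136) = -3545/√(-8 - 42) + 3/68 = -3545*(-I*√2/10) + 3/68 = -(-709)*I*√2/2 + 3/68 = 709*I*√2/2 + 3/68 = 3/68 + 709*I*√2/2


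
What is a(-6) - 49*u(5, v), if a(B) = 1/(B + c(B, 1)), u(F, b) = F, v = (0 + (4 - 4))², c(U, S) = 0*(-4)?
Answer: -1471/6 ≈ -245.17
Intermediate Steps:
c(U, S) = 0
v = 0 (v = (0 + 0)² = 0² = 0)
a(B) = 1/B (a(B) = 1/(B + 0) = 1/B)
a(-6) - 49*u(5, v) = 1/(-6) - 49*5 = -⅙ - 245 = -1471/6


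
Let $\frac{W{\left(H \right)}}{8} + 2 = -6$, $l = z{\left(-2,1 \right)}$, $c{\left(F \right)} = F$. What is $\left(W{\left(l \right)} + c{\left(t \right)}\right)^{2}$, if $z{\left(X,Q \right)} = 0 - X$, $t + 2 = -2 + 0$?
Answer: $4624$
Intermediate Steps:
$t = -4$ ($t = -2 + \left(-2 + 0\right) = -2 - 2 = -4$)
$z{\left(X,Q \right)} = - X$
$l = 2$ ($l = \left(-1\right) \left(-2\right) = 2$)
$W{\left(H \right)} = -64$ ($W{\left(H \right)} = -16 + 8 \left(-6\right) = -16 - 48 = -64$)
$\left(W{\left(l \right)} + c{\left(t \right)}\right)^{2} = \left(-64 - 4\right)^{2} = \left(-68\right)^{2} = 4624$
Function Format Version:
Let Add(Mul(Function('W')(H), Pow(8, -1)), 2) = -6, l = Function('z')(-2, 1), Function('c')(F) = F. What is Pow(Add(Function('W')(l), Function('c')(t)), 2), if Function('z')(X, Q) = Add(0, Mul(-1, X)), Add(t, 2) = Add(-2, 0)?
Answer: 4624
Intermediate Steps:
t = -4 (t = Add(-2, Add(-2, 0)) = Add(-2, -2) = -4)
Function('z')(X, Q) = Mul(-1, X)
l = 2 (l = Mul(-1, -2) = 2)
Function('W')(H) = -64 (Function('W')(H) = Add(-16, Mul(8, -6)) = Add(-16, -48) = -64)
Pow(Add(Function('W')(l), Function('c')(t)), 2) = Pow(Add(-64, -4), 2) = Pow(-68, 2) = 4624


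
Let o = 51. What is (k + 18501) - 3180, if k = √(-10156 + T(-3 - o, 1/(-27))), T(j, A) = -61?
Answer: 15321 + I*√10217 ≈ 15321.0 + 101.08*I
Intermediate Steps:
k = I*√10217 (k = √(-10156 - 61) = √(-10217) = I*√10217 ≈ 101.08*I)
(k + 18501) - 3180 = (I*√10217 + 18501) - 3180 = (18501 + I*√10217) - 3180 = 15321 + I*√10217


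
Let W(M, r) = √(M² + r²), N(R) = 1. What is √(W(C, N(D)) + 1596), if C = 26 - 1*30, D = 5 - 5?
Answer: √(1596 + √17) ≈ 40.002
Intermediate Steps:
D = 0
C = -4 (C = 26 - 30 = -4)
√(W(C, N(D)) + 1596) = √(√((-4)² + 1²) + 1596) = √(√(16 + 1) + 1596) = √(√17 + 1596) = √(1596 + √17)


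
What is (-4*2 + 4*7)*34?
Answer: 680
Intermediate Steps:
(-4*2 + 4*7)*34 = (-8 + 28)*34 = 20*34 = 680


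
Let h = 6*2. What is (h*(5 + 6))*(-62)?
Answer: -8184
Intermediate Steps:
h = 12
(h*(5 + 6))*(-62) = (12*(5 + 6))*(-62) = (12*11)*(-62) = 132*(-62) = -8184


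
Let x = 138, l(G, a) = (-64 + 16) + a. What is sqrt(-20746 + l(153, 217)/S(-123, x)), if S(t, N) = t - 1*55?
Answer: I*sqrt(657346346)/178 ≈ 144.04*I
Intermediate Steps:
l(G, a) = -48 + a
S(t, N) = -55 + t (S(t, N) = t - 55 = -55 + t)
sqrt(-20746 + l(153, 217)/S(-123, x)) = sqrt(-20746 + (-48 + 217)/(-55 - 123)) = sqrt(-20746 + 169/(-178)) = sqrt(-20746 + 169*(-1/178)) = sqrt(-20746 - 169/178) = sqrt(-3692957/178) = I*sqrt(657346346)/178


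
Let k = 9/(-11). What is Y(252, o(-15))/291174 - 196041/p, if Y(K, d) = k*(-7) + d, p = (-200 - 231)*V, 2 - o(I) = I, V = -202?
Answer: -3108320287/1380455934 ≈ -2.2517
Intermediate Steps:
o(I) = 2 - I
k = -9/11 (k = 9*(-1/11) = -9/11 ≈ -0.81818)
p = 87062 (p = (-200 - 231)*(-202) = -431*(-202) = 87062)
Y(K, d) = 63/11 + d (Y(K, d) = -9/11*(-7) + d = 63/11 + d)
Y(252, o(-15))/291174 - 196041/p = (63/11 + (2 - 1*(-15)))/291174 - 196041/87062 = (63/11 + (2 + 15))*(1/291174) - 196041*1/87062 = (63/11 + 17)*(1/291174) - 1941/862 = (250/11)*(1/291174) - 1941/862 = 125/1601457 - 1941/862 = -3108320287/1380455934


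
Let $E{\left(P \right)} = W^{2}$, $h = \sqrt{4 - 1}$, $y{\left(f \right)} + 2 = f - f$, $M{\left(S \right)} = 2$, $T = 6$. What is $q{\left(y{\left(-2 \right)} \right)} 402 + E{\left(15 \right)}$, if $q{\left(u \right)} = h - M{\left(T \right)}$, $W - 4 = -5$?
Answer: $-803 + 402 \sqrt{3} \approx -106.72$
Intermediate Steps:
$y{\left(f \right)} = -2$ ($y{\left(f \right)} = -2 + \left(f - f\right) = -2 + 0 = -2$)
$h = \sqrt{3} \approx 1.732$
$W = -1$ ($W = 4 - 5 = -1$)
$q{\left(u \right)} = -2 + \sqrt{3}$ ($q{\left(u \right)} = \sqrt{3} - 2 = -2 + \sqrt{3}$)
$E{\left(P \right)} = 1$ ($E{\left(P \right)} = \left(-1\right)^{2} = 1$)
$q{\left(y{\left(-2 \right)} \right)} 402 + E{\left(15 \right)} = \left(-2 + \sqrt{3}\right) 402 + 1 = \left(-804 + 402 \sqrt{3}\right) + 1 = -803 + 402 \sqrt{3}$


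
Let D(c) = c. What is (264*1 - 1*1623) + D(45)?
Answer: -1314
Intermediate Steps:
(264*1 - 1*1623) + D(45) = (264*1 - 1*1623) + 45 = (264 - 1623) + 45 = -1359 + 45 = -1314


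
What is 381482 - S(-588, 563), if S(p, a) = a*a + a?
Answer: 63950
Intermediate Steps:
S(p, a) = a + a**2 (S(p, a) = a**2 + a = a + a**2)
381482 - S(-588, 563) = 381482 - 563*(1 + 563) = 381482 - 563*564 = 381482 - 1*317532 = 381482 - 317532 = 63950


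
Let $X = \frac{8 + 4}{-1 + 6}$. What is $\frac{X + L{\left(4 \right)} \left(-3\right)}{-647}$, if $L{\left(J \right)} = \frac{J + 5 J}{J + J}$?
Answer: $\frac{33}{3235} \approx 0.010201$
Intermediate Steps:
$L{\left(J \right)} = 3$ ($L{\left(J \right)} = \frac{6 J}{2 J} = 6 J \frac{1}{2 J} = 3$)
$X = \frac{12}{5} \approx 2.4$
$\frac{X + L{\left(4 \right)} \left(-3\right)}{-647} = \frac{\frac{12}{5} + 3 \left(-3\right)}{-647} = \left(\frac{12}{5} - 9\right) \left(- \frac{1}{647}\right) = \left(- \frac{33}{5}\right) \left(- \frac{1}{647}\right) = \frac{33}{3235}$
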